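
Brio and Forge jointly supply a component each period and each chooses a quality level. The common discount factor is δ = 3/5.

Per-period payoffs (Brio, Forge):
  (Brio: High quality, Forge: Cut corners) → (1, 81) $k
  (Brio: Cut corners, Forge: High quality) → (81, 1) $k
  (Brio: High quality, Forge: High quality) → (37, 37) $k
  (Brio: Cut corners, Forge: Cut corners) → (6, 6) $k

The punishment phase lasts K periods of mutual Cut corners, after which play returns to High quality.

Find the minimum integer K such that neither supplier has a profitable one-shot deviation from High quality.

6

IC: δ(1−δ^K)/(1−δ) ≥ (81−37)/(37−6) = 44/31.
With δ = 3/5: need 1 − δ^K ≥ 44/31·(1−3/5)/(3/5), i.e. δ^K ≤ 0.0538.
Since (3/5)^5 = 0.0778 and (3/5)^6 = 0.0467, the smallest such K is 6.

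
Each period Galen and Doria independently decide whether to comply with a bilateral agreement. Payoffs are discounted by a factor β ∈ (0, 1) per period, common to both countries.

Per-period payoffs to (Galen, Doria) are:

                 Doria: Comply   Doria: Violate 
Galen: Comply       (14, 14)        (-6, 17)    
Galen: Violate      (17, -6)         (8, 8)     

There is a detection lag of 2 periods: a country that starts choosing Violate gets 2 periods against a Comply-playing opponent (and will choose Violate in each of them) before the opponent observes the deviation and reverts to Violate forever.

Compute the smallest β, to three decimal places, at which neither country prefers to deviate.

0.577

The best deviation is to choose Violate for all 2 undetected periods, earning 17 each, then 8 forever once detected.
Deviation value: 17(1−β^2)/(1−β) + 8β^2/(1−β); cooperation value: 14/(1−β).
IC: 14 ≥ 17(1−β^2) + 8β^2 = 17 − 9β^2.
So β^2 ≥ 3/9 = 1/3, giving β ≥ (1/3)^(1/2) ≈ 0.577.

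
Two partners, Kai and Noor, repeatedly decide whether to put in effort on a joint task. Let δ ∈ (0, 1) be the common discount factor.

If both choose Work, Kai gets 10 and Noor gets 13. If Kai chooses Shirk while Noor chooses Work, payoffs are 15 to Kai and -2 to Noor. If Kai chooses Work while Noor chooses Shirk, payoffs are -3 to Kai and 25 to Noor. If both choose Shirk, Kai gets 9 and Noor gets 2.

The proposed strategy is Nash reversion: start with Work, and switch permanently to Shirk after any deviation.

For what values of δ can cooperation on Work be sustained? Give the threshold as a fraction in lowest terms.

5/6

For Kai: deviation gain 15−10 = 5, per-period punishment loss 10−9 = 1. IC gives δ ≥ 5/6.
For Noor: gain 12, loss 11 per period, so δ ≥ 12/23.
The tighter constraint is Kai's, so cooperation needs δ ≥ 5/6.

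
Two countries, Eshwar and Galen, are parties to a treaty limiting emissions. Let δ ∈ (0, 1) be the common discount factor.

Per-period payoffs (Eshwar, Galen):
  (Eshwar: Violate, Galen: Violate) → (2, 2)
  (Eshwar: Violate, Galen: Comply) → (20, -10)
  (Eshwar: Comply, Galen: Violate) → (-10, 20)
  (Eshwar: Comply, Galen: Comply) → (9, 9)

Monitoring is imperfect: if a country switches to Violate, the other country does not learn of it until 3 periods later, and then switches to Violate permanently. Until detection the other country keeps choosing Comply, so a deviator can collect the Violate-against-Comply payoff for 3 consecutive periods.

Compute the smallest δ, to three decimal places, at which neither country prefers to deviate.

0.849

Deviating for the 3 undetected periods gains 20−9 = 11 per period over cooperation, then loses 9−2 = 7 per period forever once punishment starts.
Gain: 11(1 + δ + … + δ^2); loss: 7·δ^3/(1−δ).
No profitable deviation ⇔ 11(1−δ^3) ≤ 7·δ^3, i.e. δ^3 ≥ 11/(11+7) = 11/18.
Hence δ ≥ (11/18)^(1/3) ≈ 0.849.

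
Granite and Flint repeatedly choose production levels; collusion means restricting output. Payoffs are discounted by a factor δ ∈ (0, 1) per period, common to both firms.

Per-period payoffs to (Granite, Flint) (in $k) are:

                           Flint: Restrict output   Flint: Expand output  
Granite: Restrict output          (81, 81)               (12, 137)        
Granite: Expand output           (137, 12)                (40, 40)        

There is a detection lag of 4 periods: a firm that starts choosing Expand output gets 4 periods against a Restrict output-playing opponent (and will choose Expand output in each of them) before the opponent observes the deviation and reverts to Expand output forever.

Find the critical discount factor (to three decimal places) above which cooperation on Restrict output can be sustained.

0.872

The best deviation is to choose Expand output for all 4 undetected periods, earning 137 each, then 40 forever once detected.
Deviation value: 137(1−δ^4)/(1−δ) + 40δ^4/(1−δ); cooperation value: 81/(1−δ).
IC: 81 ≥ 137(1−δ^4) + 40δ^4 = 137 − 97δ^4.
So δ^4 ≥ 56/97, giving δ ≥ (56/97)^(1/4) ≈ 0.872.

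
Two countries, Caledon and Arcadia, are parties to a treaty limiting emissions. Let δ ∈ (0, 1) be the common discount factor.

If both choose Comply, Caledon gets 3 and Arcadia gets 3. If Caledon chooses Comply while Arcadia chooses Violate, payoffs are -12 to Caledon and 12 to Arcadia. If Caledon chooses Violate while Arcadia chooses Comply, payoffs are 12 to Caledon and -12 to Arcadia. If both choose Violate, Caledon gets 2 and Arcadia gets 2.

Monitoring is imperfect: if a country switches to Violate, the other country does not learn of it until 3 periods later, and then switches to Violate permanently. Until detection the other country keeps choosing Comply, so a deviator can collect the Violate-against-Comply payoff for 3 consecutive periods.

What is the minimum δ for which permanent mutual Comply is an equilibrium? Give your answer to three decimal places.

0.965

The best deviation is to choose Violate for all 3 undetected periods, earning 12 each, then 2 forever once detected.
Deviation value: 12(1−δ^3)/(1−δ) + 2δ^3/(1−δ); cooperation value: 3/(1−δ).
IC: 3 ≥ 12(1−δ^3) + 2δ^3 = 12 − 10δ^3.
So δ^3 ≥ 9/10, giving δ ≥ (9/10)^(1/3) ≈ 0.965.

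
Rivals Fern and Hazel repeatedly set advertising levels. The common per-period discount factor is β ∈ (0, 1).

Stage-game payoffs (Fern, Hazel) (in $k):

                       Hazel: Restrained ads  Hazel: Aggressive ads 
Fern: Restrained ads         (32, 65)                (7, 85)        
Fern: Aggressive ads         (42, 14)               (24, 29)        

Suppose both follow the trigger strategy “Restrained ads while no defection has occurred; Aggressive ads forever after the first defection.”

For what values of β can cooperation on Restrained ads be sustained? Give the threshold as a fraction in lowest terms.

5/9

Fern: cooperation gives 32 each period; deviation gives 42 once then 24 forever.
  32/(1−β) ≥ 42 + 24β/(1−β) ⇒ β ≥ 10/18 = 5/9.
Hazel: cooperation gives 65 each period; deviation gives 85 once then 29 forever.
  β ≥ 20/56 = 5/14.
Both must hold, so the binding constraint is Fern's: β ≥ 5/9.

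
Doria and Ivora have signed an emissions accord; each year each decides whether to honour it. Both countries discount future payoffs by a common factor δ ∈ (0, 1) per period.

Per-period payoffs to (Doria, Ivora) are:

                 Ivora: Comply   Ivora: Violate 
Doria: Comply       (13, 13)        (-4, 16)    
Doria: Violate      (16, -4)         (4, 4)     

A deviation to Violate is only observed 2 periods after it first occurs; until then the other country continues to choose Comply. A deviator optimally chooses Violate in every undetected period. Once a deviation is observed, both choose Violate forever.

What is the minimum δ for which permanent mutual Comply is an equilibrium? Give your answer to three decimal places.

0.500

The best deviation is to choose Violate for all 2 undetected periods, earning 16 each, then 4 forever once detected.
Deviation value: 16(1−δ^2)/(1−δ) + 4δ^2/(1−δ); cooperation value: 13/(1−δ).
IC: 13 ≥ 16(1−δ^2) + 4δ^2 = 16 − 12δ^2.
So δ^2 ≥ 3/12 = 1/4, giving δ ≥ (1/4)^(1/2) ≈ 0.500.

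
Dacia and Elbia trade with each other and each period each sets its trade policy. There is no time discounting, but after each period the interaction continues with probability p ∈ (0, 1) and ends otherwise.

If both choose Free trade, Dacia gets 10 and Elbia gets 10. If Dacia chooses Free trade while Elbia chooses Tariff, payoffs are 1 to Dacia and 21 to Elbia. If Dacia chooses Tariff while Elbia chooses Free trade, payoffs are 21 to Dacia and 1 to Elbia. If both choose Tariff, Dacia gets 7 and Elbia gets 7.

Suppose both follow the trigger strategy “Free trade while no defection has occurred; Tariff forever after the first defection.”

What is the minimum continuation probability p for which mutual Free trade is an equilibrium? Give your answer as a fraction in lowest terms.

With no time discounting, the continuation probability p plays the role of the discount factor.
Grim-trigger IC: 10/(1−p) ≥ 21 + 7p/(1−p) ⇒ p ≥ (21−10)/(21−7) = 11/14.

11/14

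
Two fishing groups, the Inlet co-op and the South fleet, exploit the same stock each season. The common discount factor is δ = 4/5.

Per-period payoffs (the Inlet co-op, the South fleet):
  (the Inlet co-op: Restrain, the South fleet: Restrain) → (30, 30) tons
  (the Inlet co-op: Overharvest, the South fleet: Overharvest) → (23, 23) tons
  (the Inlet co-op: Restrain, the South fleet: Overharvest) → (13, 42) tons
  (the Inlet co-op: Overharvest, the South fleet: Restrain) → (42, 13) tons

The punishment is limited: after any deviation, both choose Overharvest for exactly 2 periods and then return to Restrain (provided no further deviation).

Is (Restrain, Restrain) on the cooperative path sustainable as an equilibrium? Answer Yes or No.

Comparing payoff streams over the 3 periods until play realigns: cooperate → 30(1+δ+…+δ^2); deviate → 42 + 23(δ+…+δ^2).
Cooperation is sustained iff (30−23)(δ+…+δ^2) ≥ 42−30.
δ+…+δ^2 = 4/5·(1−(4/5)^2)/(1−4/5) = 1.4400, and (42−30)/(30−23) = 1.7143.
1.4400 < 1.7143, so cooperation is not sustainable.

No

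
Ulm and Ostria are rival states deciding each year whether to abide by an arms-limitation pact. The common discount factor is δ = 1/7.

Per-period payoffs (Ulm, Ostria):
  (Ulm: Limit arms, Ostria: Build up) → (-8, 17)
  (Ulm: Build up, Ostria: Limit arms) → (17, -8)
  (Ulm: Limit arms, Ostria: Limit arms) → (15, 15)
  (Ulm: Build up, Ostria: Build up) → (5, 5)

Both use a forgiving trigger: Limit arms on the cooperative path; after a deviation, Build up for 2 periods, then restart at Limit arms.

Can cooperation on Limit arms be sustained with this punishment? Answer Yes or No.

No

IC: δ+…+δ^2 ≥ (17−15)/(15−5) = 1/5.
At δ = 1/7: partial sum = 0.1633 < 0.2000. Cooperation not sustainable.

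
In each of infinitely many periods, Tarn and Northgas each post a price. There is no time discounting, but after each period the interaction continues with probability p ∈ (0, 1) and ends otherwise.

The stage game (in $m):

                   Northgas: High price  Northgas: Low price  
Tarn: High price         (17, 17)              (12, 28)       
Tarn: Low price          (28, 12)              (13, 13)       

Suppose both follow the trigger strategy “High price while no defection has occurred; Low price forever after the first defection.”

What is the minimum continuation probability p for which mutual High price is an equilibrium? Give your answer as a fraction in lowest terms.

With no time discounting, the continuation probability p plays the role of the discount factor.
Grim-trigger IC: 17/(1−p) ≥ 28 + 13p/(1−p) ⇒ p ≥ (28−17)/(28−13) = 11/15.

11/15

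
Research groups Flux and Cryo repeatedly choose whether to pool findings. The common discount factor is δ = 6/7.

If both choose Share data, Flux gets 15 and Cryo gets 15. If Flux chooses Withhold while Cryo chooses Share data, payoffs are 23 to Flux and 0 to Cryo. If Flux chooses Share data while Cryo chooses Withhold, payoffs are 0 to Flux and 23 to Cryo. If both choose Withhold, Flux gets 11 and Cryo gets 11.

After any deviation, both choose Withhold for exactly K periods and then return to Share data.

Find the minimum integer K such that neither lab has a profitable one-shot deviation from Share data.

Need Σ_{k=1}^{K} δ^k ≥ (23−15)/(15−11) = 2.0000 at δ = 6/7.
At K = 2 the sum is 1.5918 < 2.0000; at K = 3 it is 2.2216 ≥ 2.0000.
So the minimum punishment length is K = 3.

3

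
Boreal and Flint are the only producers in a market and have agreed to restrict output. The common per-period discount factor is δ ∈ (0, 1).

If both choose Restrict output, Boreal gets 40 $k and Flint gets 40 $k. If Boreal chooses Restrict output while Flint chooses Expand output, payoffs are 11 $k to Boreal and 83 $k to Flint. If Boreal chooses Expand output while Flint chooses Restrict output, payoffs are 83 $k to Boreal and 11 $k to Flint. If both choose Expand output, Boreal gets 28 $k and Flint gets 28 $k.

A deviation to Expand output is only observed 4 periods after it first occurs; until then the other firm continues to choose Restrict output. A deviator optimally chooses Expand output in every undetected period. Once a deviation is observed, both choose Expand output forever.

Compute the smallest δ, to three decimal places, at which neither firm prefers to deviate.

0.940

The best deviation is to choose Expand output for all 4 undetected periods, earning 83 each, then 28 forever once detected.
Deviation value: 83(1−δ^4)/(1−δ) + 28δ^4/(1−δ); cooperation value: 40/(1−δ).
IC: 40 ≥ 83(1−δ^4) + 28δ^4 = 83 − 55δ^4.
So δ^4 ≥ 43/55, giving δ ≥ (43/55)^(1/4) ≈ 0.940.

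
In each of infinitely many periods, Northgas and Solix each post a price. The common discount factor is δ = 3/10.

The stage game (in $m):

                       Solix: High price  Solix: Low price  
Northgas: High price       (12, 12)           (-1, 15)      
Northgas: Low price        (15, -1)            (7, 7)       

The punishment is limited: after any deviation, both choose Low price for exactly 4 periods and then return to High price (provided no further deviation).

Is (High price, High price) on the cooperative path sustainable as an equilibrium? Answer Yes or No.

No

Comparing payoff streams over the 5 periods until play realigns: cooperate → 12(1+δ+…+δ^4); deviate → 15 + 7(δ+…+δ^4).
Cooperation is sustained iff (12−7)(δ+…+δ^4) ≥ 15−12.
δ+…+δ^4 = 3/10·(1−(3/10)^4)/(1−3/10) = 0.4251, and (15−12)/(12−7) = 0.6000.
0.4251 < 0.6000, so cooperation is not sustainable.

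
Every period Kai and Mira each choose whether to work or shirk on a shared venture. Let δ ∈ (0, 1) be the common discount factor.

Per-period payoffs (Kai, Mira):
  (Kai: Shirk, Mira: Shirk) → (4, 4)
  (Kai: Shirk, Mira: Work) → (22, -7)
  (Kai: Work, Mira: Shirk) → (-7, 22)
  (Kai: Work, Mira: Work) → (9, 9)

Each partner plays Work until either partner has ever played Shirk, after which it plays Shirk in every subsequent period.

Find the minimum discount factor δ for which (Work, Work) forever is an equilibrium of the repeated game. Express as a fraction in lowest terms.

13/18

Under grim trigger the critical discount factor is (T−C)/(T−P) with T = 22, C = 9, P = 4.
δ* = (22−9)/(22−4) = 13/18.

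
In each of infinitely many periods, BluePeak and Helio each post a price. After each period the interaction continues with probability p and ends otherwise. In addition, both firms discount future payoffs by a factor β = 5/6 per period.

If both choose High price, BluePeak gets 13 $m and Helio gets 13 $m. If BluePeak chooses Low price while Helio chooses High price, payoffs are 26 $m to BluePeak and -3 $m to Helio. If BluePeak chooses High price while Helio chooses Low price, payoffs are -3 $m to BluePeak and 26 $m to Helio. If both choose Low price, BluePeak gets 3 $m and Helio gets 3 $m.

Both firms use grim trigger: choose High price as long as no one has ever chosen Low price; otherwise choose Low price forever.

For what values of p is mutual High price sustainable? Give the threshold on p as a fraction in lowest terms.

Expected continuation weight on next period's payoff is β·p = 5/6·p, which plays the role of the discount factor.
Cooperation requires 5/6·p ≥ (26−13)/(26−3) = 13/23, hence p ≥ 78/115.

78/115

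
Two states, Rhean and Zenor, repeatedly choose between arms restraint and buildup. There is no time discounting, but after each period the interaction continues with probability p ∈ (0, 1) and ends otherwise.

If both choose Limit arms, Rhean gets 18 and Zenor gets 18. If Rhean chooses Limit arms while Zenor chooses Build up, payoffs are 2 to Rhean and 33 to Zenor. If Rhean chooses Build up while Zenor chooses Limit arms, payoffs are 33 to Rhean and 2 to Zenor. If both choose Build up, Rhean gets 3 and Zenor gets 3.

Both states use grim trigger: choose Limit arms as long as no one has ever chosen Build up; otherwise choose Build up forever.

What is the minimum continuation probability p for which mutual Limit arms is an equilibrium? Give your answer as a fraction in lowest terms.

With no time discounting, the continuation probability p plays the role of the discount factor.
Grim-trigger IC: 18/(1−p) ≥ 33 + 3p/(1−p) ⇒ p ≥ (33−18)/(33−3) = 1/2.

1/2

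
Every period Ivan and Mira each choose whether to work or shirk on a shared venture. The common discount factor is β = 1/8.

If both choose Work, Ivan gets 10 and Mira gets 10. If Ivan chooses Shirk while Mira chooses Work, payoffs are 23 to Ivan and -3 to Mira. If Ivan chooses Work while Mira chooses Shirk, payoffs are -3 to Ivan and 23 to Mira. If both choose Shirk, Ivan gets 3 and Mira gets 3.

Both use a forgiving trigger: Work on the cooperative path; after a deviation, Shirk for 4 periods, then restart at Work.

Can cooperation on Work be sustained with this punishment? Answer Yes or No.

Comparing payoff streams over the 5 periods until play realigns: cooperate → 10(1+β+…+β^4); deviate → 23 + 3(β+…+β^4).
Cooperation is sustained iff (10−3)(β+…+β^4) ≥ 23−10.
β+…+β^4 = 1/8·(1−(1/8)^4)/(1−1/8) = 0.1428, and (23−10)/(10−3) = 1.8571.
0.1428 < 1.8571, so cooperation is not sustainable.

No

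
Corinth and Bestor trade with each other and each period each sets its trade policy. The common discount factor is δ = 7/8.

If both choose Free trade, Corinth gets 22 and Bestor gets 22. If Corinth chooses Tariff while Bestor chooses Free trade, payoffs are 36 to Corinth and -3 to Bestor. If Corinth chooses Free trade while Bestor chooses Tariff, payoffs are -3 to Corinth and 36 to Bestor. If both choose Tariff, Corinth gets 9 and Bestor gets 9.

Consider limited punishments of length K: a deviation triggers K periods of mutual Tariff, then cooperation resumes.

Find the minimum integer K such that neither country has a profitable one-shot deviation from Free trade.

Need Σ_{k=1}^{K} δ^k ≥ (36−22)/(22−9) = 1.0769 at δ = 7/8.
At K = 1 the sum is 0.8750 < 1.0769; at K = 2 it is 1.6406 ≥ 1.0769.
So the minimum punishment length is K = 2.

2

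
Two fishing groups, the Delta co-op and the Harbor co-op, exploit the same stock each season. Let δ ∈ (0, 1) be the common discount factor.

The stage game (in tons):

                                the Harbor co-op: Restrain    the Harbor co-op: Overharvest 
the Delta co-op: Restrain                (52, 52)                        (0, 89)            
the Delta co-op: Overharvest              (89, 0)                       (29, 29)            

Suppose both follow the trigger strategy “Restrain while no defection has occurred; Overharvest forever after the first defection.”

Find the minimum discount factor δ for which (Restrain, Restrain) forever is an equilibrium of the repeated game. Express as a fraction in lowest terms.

One-period gain from deviating is 89 − 52 = 37. The loss is 52 − 29 = 23 in every subsequent period, with present value 23·δ/(1−δ).
Deviation is unprofitable when 23·δ/(1−δ) ≥ 37, i.e. δ/(1−δ) ≥ 37/23.
Equivalently δ ≥ 37/(37+23) = 37/60.

37/60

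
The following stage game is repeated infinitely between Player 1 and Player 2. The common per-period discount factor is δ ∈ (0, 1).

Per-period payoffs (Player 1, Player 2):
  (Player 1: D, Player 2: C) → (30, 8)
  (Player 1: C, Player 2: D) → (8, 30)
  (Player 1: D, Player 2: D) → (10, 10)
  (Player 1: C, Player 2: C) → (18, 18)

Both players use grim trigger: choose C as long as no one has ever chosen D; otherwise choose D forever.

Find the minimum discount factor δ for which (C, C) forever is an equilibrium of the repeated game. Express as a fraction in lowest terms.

Under grim trigger the critical discount factor is (T−C)/(T−P) with T = 30, C = 18, P = 10.
δ* = (30−18)/(30−10) = 12/20 = 3/5.

3/5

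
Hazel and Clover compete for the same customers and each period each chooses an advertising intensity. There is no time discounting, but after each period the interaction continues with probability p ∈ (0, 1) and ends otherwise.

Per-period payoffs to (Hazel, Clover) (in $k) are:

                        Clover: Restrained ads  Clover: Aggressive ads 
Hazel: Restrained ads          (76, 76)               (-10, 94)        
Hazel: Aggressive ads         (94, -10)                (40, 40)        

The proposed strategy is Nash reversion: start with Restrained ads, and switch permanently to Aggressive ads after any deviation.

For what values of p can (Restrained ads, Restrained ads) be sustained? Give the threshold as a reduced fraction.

Expected cooperation value is 76 + p·76 + p²·76 + … = 76/(1−p); deviation gives 94 + p·40/(1−p).
76 ≥ 94(1−p) + 40p ⇒ 54p ≥ 18 ⇒ p ≥ 18/54 = 1/3.

1/3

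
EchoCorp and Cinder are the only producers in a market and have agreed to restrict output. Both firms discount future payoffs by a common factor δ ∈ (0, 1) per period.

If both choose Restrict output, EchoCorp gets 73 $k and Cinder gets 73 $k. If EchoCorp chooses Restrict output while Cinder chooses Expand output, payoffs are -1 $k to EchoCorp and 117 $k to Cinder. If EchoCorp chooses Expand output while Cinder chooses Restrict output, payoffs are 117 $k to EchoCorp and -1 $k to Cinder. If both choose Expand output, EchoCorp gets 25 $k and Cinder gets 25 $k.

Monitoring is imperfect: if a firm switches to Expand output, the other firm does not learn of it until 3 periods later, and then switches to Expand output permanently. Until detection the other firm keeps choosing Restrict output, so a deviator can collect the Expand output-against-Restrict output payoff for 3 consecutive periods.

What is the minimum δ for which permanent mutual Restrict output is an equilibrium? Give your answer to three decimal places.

0.782

Deviating for the 3 undetected periods gains 117−73 = 44 per period over cooperation, then loses 73−25 = 48 per period forever once punishment starts.
Gain: 44(1 + δ + … + δ^2); loss: 48·δ^3/(1−δ).
No profitable deviation ⇔ 44(1−δ^3) ≤ 48·δ^3, i.e. δ^3 ≥ 44/(44+48) = 11/23.
Hence δ ≥ (11/23)^(1/3) ≈ 0.782.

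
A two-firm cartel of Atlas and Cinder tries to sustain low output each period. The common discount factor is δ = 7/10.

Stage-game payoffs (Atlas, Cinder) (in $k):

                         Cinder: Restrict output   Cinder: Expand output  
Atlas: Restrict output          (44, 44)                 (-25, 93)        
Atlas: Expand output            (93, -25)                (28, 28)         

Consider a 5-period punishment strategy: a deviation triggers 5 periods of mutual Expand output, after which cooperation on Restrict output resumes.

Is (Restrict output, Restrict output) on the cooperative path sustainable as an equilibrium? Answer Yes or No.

IC: δ+…+δ^5 ≥ (93−44)/(44−28) = 49/16.
At δ = 7/10: partial sum = 1.9412 < 3.0625. Cooperation not sustainable.

No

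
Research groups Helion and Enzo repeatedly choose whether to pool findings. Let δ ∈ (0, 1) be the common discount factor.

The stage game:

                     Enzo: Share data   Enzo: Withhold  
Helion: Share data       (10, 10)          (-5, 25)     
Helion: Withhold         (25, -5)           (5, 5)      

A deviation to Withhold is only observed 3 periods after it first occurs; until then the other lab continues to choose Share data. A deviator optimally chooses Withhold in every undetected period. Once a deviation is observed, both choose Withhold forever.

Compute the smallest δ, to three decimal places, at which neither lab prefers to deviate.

The best deviation is to choose Withhold for all 3 undetected periods, earning 25 each, then 5 forever once detected.
Deviation value: 25(1−δ^3)/(1−δ) + 5δ^3/(1−δ); cooperation value: 10/(1−δ).
IC: 10 ≥ 25(1−δ^3) + 5δ^3 = 25 − 20δ^3.
So δ^3 ≥ 15/20 = 3/4, giving δ ≥ (3/4)^(1/3) ≈ 0.909.

0.909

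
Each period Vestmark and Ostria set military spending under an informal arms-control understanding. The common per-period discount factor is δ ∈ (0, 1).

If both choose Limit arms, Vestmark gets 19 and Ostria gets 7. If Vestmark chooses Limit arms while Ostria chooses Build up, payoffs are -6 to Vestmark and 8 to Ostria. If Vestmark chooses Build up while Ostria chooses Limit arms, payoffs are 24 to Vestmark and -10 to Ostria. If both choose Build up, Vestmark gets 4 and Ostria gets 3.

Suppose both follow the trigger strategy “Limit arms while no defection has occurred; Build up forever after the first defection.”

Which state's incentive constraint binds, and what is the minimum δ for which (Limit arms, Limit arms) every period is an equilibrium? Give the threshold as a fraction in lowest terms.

Vestmark; δ ≥ 1/4

Vestmark's threshold: (24−19)/(24−4) = 1/4.
Ostria's threshold: (8−7)/(8−3) = 1/5.
1/4 > 1/5, so Vestmark binds and δ* = 1/4.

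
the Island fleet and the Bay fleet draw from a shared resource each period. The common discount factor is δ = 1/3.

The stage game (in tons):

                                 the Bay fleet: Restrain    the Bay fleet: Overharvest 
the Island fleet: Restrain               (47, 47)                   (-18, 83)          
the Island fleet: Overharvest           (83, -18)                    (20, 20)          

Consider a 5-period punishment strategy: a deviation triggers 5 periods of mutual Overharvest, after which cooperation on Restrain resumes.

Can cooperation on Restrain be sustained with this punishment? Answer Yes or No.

No

IC: δ+…+δ^5 ≥ (83−47)/(47−20) = 4/3.
At δ = 1/3: partial sum = 0.4979 < 1.3333. Cooperation not sustainable.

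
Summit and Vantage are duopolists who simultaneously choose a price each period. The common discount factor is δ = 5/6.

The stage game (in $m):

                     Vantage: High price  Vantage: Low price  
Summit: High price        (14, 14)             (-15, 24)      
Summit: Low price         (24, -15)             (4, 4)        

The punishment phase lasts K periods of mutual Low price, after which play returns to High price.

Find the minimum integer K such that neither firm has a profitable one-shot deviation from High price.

Need Σ_{k=1}^{K} δ^k ≥ (24−14)/(14−4) = 1.0000 at δ = 5/6.
At K = 1 the sum is 0.8333 < 1.0000; at K = 2 it is 1.5278 ≥ 1.0000.
So the minimum punishment length is K = 2.

2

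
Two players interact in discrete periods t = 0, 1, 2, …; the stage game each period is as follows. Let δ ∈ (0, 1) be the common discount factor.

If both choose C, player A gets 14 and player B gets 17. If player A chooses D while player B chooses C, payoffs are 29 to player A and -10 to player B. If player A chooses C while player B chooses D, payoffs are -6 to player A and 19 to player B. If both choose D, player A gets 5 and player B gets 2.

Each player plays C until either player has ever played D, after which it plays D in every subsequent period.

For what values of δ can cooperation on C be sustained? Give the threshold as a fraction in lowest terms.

5/8

For player A: deviation gain 29−14 = 15, per-period punishment loss 14−5 = 9. IC gives δ ≥ 15/24 = 5/8.
For player B: gain 2, loss 15 per period, so δ ≥ 2/17.
The tighter constraint is player A's, so cooperation needs δ ≥ 5/8.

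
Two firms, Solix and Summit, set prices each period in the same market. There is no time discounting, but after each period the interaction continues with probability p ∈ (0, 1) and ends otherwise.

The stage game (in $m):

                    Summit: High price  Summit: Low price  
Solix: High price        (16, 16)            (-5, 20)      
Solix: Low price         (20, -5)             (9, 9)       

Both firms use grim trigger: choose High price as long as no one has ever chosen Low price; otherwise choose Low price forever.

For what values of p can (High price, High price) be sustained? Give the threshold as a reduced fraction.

4/11

With no time discounting, the continuation probability p plays the role of the discount factor.
Grim-trigger IC: 16/(1−p) ≥ 20 + 9p/(1−p) ⇒ p ≥ (20−16)/(20−9) = 4/11.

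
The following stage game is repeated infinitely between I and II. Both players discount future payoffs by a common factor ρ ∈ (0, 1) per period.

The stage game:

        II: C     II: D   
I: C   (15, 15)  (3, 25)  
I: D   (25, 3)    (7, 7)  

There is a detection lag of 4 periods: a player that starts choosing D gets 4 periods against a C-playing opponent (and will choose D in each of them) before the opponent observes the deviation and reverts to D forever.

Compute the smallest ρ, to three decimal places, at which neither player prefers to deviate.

0.863

The best deviation is to choose D for all 4 undetected periods, earning 25 each, then 7 forever once detected.
Deviation value: 25(1−ρ^4)/(1−ρ) + 7ρ^4/(1−ρ); cooperation value: 15/(1−ρ).
IC: 15 ≥ 25(1−ρ^4) + 7ρ^4 = 25 − 18ρ^4.
So ρ^4 ≥ 10/18 = 5/9, giving ρ ≥ (5/9)^(1/4) ≈ 0.863.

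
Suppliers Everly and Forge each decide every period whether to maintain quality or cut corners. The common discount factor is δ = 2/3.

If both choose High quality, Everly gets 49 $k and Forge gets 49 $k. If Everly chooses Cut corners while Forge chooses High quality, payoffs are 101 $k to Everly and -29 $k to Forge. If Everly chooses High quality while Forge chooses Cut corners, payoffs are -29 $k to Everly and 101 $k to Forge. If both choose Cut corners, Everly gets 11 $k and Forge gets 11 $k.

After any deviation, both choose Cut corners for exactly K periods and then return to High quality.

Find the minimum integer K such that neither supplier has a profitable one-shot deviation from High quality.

3

Need Σ_{k=1}^{K} δ^k ≥ (101−49)/(49−11) = 1.3684 at δ = 2/3.
At K = 2 the sum is 1.1111 < 1.3684; at K = 3 it is 1.4074 ≥ 1.3684.
So the minimum punishment length is K = 3.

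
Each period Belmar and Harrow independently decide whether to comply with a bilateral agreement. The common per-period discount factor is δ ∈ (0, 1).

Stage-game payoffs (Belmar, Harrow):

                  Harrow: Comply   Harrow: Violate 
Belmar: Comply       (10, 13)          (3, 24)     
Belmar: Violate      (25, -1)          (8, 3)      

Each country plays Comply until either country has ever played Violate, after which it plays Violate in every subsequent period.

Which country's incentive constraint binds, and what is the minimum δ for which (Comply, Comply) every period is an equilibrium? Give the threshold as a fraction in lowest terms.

Belmar; δ ≥ 15/17

Belmar: cooperation gives 10 each period; deviation gives 25 once then 8 forever.
  10/(1−δ) ≥ 25 + 8δ/(1−δ) ⇒ δ ≥ 15/17.
Harrow: cooperation gives 13 each period; deviation gives 24 once then 3 forever.
  δ ≥ 11/21.
Both must hold, so the binding constraint is Belmar's: δ ≥ 15/17.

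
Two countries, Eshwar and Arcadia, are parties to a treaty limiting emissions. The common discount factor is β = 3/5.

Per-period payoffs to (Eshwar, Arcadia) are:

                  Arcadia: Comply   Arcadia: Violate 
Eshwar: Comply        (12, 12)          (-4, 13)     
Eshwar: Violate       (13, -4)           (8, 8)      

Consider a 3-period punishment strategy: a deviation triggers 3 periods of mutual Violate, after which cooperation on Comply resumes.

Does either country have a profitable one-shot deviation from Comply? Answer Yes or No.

IC: β+…+β^3 ≥ (13−12)/(12−8) = 1/4.
At β = 3/5: partial sum = 1.1760 ≥ 0.2500. Cooperation sustainable.

No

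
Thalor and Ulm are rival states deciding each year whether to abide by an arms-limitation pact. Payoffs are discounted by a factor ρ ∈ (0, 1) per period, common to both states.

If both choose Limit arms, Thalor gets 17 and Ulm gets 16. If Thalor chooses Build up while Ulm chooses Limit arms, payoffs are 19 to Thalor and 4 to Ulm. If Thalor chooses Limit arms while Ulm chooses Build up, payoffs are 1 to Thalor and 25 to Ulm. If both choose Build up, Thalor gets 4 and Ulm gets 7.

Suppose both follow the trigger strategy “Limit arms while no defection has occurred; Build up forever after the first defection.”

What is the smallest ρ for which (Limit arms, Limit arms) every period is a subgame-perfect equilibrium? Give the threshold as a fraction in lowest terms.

1/2

Thalor: cooperation gives 17 each period; deviation gives 19 once then 4 forever.
  17/(1−ρ) ≥ 19 + 4ρ/(1−ρ) ⇒ ρ ≥ 2/15.
Ulm: cooperation gives 16 each period; deviation gives 25 once then 7 forever.
  ρ ≥ 9/18 = 1/2.
Both must hold, so the binding constraint is Ulm's: ρ ≥ 1/2.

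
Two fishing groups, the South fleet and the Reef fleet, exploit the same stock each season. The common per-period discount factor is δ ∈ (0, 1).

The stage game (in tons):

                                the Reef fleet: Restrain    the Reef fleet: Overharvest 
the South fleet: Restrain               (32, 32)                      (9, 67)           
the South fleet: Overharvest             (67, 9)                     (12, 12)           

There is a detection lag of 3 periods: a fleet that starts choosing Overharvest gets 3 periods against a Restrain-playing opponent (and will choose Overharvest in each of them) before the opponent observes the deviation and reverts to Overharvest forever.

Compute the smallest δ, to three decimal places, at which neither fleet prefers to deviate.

The best deviation is to choose Overharvest for all 3 undetected periods, earning 67 each, then 12 forever once detected.
Deviation value: 67(1−δ^3)/(1−δ) + 12δ^3/(1−δ); cooperation value: 32/(1−δ).
IC: 32 ≥ 67(1−δ^3) + 12δ^3 = 67 − 55δ^3.
So δ^3 ≥ 35/55 = 7/11, giving δ ≥ (7/11)^(1/3) ≈ 0.860.

0.860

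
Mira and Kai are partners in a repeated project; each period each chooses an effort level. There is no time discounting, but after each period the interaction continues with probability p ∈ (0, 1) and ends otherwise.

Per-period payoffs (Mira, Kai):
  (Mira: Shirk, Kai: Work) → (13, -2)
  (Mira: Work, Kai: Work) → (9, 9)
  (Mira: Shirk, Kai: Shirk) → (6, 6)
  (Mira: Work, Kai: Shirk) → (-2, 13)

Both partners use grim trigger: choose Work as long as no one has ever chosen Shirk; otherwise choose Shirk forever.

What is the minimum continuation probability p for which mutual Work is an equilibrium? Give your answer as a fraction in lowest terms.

4/7

Expected cooperation value is 9 + p·9 + p²·9 + … = 9/(1−p); deviation gives 13 + p·6/(1−p).
9 ≥ 13(1−p) + 6p ⇒ 7p ≥ 4 ⇒ p ≥ 4/7.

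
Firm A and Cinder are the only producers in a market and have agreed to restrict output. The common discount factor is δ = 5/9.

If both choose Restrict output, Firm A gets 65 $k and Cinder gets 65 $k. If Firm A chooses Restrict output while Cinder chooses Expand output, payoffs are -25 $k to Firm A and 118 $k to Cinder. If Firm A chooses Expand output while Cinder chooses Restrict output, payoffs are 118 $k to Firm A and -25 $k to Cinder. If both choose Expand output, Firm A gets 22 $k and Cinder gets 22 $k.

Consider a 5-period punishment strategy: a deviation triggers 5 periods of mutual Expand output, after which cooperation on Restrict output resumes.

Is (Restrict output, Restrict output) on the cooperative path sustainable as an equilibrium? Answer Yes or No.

Comparing payoff streams over the 6 periods until play realigns: cooperate → 65(1+δ+…+δ^5); deviate → 118 + 22(δ+…+δ^5).
Cooperation is sustained iff (65−22)(δ+…+δ^5) ≥ 118−65.
δ+…+δ^5 = 5/9·(1−(5/9)^5)/(1−5/9) = 1.1838, and (118−65)/(65−22) = 1.2326.
1.1838 < 1.2326, so cooperation is not sustainable.

No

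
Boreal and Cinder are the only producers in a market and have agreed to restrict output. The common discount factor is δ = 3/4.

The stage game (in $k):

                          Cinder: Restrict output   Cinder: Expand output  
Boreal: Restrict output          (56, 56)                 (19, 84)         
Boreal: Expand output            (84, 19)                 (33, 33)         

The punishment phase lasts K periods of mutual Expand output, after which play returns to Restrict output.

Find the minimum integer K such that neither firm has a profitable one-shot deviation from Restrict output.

2

IC: δ(1−δ^K)/(1−δ) ≥ (84−56)/(56−33) = 28/23.
With δ = 3/4: need 1 − δ^K ≥ 28/23·(1−3/4)/(3/4), i.e. δ^K ≤ 0.5942.
Since (3/4)^1 = 0.7500 and (3/4)^2 = 0.5625, the smallest such K is 2.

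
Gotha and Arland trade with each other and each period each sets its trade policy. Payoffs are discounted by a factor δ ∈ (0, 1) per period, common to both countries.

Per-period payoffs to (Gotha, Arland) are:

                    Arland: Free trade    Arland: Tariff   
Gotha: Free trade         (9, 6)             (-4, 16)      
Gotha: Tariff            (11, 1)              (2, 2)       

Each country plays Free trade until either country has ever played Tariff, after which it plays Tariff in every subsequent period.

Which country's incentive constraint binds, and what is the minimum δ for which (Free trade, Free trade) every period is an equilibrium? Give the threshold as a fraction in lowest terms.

Gotha: cooperation gives 9 each period; deviation gives 11 once then 2 forever.
  9/(1−δ) ≥ 11 + 2δ/(1−δ) ⇒ δ ≥ 2/9.
Arland: cooperation gives 6 each period; deviation gives 16 once then 2 forever.
  δ ≥ 10/14 = 5/7.
Both must hold, so the binding constraint is Arland's: δ ≥ 5/7.

Arland; δ ≥ 5/7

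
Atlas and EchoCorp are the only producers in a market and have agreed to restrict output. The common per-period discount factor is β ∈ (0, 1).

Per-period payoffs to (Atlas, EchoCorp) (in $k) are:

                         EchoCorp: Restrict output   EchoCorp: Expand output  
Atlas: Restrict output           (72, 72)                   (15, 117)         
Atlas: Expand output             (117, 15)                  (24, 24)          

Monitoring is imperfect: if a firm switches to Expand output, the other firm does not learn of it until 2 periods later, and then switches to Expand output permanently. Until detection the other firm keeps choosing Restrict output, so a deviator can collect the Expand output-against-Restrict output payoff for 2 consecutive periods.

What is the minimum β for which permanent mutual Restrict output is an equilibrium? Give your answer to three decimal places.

0.696

A deviator earns 117 for 2 periods, then 24 forever; cooperating earns 72 forever. Multiplying the IC by (1−β):
72 ≥ 117(1−β^2) + 24β^2, so 93·β^2 ≥ 45 and β^2 ≥ 15/31.
β ≥ (15/31)^(1/2) ≈ 0.696.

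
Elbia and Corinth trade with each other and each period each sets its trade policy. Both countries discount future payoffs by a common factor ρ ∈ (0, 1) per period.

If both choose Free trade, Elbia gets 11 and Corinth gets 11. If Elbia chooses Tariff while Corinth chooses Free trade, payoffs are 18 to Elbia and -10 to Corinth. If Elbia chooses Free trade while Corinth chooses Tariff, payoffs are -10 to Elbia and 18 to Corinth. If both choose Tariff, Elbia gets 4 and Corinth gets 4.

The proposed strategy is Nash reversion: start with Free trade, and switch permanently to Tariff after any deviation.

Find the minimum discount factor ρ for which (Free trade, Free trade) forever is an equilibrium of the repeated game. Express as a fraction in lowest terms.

1/2

Under grim trigger the critical discount factor is (T−C)/(T−P) with T = 18, C = 11, P = 4.
ρ* = (18−11)/(18−4) = 7/14 = 1/2.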